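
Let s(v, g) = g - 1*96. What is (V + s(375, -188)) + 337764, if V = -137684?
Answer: 199796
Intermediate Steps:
s(v, g) = -96 + g (s(v, g) = g - 96 = -96 + g)
(V + s(375, -188)) + 337764 = (-137684 + (-96 - 188)) + 337764 = (-137684 - 284) + 337764 = -137968 + 337764 = 199796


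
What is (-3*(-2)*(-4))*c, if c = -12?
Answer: 288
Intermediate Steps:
(-3*(-2)*(-4))*c = (-3*(-2)*(-4))*(-12) = (6*(-4))*(-12) = -24*(-12) = 288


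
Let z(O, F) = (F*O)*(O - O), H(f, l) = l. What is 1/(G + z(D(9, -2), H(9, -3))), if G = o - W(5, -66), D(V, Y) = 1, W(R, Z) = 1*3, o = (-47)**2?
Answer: 1/2206 ≈ 0.00045331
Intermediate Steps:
o = 2209
W(R, Z) = 3
G = 2206 (G = 2209 - 1*3 = 2209 - 3 = 2206)
z(O, F) = 0 (z(O, F) = (F*O)*0 = 0)
1/(G + z(D(9, -2), H(9, -3))) = 1/(2206 + 0) = 1/2206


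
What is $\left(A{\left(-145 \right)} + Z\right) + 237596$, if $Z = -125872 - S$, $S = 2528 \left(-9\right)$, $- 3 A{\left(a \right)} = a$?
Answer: $\frac{403573}{3} \approx 1.3452 \cdot 10^{5}$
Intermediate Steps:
$A{\left(a \right)} = - \frac{a}{3}$
$S = -22752$
$Z = -103120$ ($Z = -125872 - -22752 = -125872 + 22752 = -103120$)
$\left(A{\left(-145 \right)} + Z\right) + 237596 = \left(\left(- \frac{1}{3}\right) \left(-145\right) - 103120\right) + 237596 = \left(\frac{145}{3} - 103120\right) + 237596 = - \frac{309215}{3} + 237596 = \frac{403573}{3}$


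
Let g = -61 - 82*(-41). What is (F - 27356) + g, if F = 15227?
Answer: -8828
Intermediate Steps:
g = 3301 (g = -61 + 3362 = 3301)
(F - 27356) + g = (15227 - 27356) + 3301 = -12129 + 3301 = -8828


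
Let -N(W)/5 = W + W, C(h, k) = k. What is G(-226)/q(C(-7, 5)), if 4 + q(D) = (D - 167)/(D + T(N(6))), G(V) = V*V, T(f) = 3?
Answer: -204304/97 ≈ -2106.2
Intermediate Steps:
N(W) = -10*W (N(W) = -5*(W + W) = -10*W)
G(V) = V²
q(D) = -4 + (-167 + D)/(3 + D) (q(D) = -4 + (D - 167)/(D + 3) = -4 + (-167 + D)/(3 + D))
G(-226)/q(C(-7, 5)) = (-226)²/(((-179 - 3*5)/(3 + 5))) = 51076/(((-179 - 15)/8)) = 51076/(((⅛)*(-194))) = 51076/(-97/4) = 51076*(-4/97) = -204304/97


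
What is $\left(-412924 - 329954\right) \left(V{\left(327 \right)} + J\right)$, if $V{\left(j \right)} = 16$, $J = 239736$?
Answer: $-178106486256$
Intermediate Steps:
$\left(-412924 - 329954\right) \left(V{\left(327 \right)} + J\right) = \left(-412924 - 329954\right) \left(16 + 239736\right) = \left(-742878\right) 239752 = -178106486256$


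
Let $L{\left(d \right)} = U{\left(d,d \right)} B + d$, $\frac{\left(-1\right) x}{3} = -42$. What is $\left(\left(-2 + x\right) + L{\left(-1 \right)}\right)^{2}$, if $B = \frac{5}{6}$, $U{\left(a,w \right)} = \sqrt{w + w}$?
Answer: $\frac{272297}{18} + 205 i \sqrt{2} \approx 15128.0 + 289.91 i$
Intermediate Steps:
$U{\left(a,w \right)} = \sqrt{2} \sqrt{w}$ ($U{\left(a,w \right)} = \sqrt{2 w} = \sqrt{2} \sqrt{w}$)
$B = \frac{5}{6}$ ($B = 5 \cdot \frac{1}{6} = \frac{5}{6} \approx 0.83333$)
$x = 126$ ($x = \left(-3\right) \left(-42\right) = 126$)
$L{\left(d \right)} = d + \frac{5 \sqrt{2} \sqrt{d}}{6}$ ($L{\left(d \right)} = \sqrt{2} \sqrt{d} \frac{5}{6} + d = \frac{5 \sqrt{2} \sqrt{d}}{6} + d = d + \frac{5 \sqrt{2} \sqrt{d}}{6}$)
$\left(\left(-2 + x\right) + L{\left(-1 \right)}\right)^{2} = \left(\left(-2 + 126\right) - \left(1 - \frac{5 \sqrt{2} \sqrt{-1}}{6}\right)\right)^{2} = \left(124 - \left(1 - \frac{5 \sqrt{2} i}{6}\right)\right)^{2} = \left(124 - \left(1 - \frac{5 i \sqrt{2}}{6}\right)\right)^{2} = \left(123 + \frac{5 i \sqrt{2}}{6}\right)^{2}$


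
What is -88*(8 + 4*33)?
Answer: -12320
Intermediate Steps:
-88*(8 + 4*33) = -88*(8 + 132) = -88*140 = -12320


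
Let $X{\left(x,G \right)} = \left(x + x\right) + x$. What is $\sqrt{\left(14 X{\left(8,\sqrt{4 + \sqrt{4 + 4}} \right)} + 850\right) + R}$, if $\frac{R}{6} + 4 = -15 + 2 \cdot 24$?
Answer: $4 \sqrt{85} \approx 36.878$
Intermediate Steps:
$R = 174$ ($R = -24 + 6 \left(-15 + 2 \cdot 24\right) = -24 + 6 \left(-15 + 48\right) = -24 + 6 \cdot 33 = -24 + 198 = 174$)
$X{\left(x,G \right)} = 3 x$ ($X{\left(x,G \right)} = 2 x + x = 3 x$)
$\sqrt{\left(14 X{\left(8,\sqrt{4 + \sqrt{4 + 4}} \right)} + 850\right) + R} = \sqrt{\left(14 \cdot 3 \cdot 8 + 850\right) + 174} = \sqrt{\left(14 \cdot 24 + 850\right) + 174} = \sqrt{\left(336 + 850\right) + 174} = \sqrt{1186 + 174} = \sqrt{1360} = 4 \sqrt{85}$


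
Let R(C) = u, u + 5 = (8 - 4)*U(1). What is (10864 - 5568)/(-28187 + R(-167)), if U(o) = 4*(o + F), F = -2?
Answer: -331/1763 ≈ -0.18775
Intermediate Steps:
U(o) = -8 + 4*o (U(o) = 4*(o - 2) = 4*(-2 + o) = -8 + 4*o)
u = -21 (u = -5 + (8 - 4)*(-8 + 4*1) = -5 + 4*(-8 + 4) = -5 + 4*(-4) = -5 - 16 = -21)
R(C) = -21
(10864 - 5568)/(-28187 + R(-167)) = (10864 - 5568)/(-28187 - 21) = 5296/(-28208) = 5296*(-1/28208) = -331/1763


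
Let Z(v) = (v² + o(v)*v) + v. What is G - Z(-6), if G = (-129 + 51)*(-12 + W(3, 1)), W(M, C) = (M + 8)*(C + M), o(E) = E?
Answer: -2562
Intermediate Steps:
Z(v) = v + 2*v² (Z(v) = (v² + v*v) + v = (v² + v²) + v = 2*v² + v = v + 2*v²)
W(M, C) = (8 + M)*(C + M)
G = -2496 (G = (-129 + 51)*(-12 + (3² + 8*1 + 8*3 + 1*3)) = -78*(-12 + (9 + 8 + 24 + 3)) = -78*(-12 + 44) = -78*32 = -2496)
G - Z(-6) = -2496 - (-6)*(1 + 2*(-6)) = -2496 - (-6)*(1 - 12) = -2496 - (-6)*(-11) = -2496 - 1*66 = -2496 - 66 = -2562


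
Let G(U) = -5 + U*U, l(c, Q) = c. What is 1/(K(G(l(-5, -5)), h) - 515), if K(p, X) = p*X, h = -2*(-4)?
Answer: -1/355 ≈ -0.0028169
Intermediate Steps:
h = 8
G(U) = -5 + U²
K(p, X) = X*p
1/(K(G(l(-5, -5)), h) - 515) = 1/(8*(-5 + (-5)²) - 515) = 1/(8*(-5 + 25) - 515) = 1/(8*20 - 515) = 1/(160 - 515) = 1/(-355) = -1/355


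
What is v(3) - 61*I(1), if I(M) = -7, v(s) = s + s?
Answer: 433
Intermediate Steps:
v(s) = 2*s
v(3) - 61*I(1) = 2*3 - 61*(-7) = 6 + 427 = 433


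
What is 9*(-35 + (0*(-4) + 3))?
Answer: -288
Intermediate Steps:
9*(-35 + (0*(-4) + 3)) = 9*(-35 + (0 + 3)) = 9*(-35 + 3) = 9*(-32) = -288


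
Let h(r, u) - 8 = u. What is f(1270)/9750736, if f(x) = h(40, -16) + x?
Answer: 631/4875368 ≈ 0.00012943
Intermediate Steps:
h(r, u) = 8 + u
f(x) = -8 + x (f(x) = (8 - 16) + x = -8 + x)
f(1270)/9750736 = (-8 + 1270)/9750736 = 1262*(1/9750736) = 631/4875368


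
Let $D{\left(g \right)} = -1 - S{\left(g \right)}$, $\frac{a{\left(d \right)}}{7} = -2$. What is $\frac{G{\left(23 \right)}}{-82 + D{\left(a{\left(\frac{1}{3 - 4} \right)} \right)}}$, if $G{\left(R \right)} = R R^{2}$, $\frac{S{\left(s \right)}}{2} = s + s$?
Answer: $- \frac{12167}{27} \approx -450.63$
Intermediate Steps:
$S{\left(s \right)} = 4 s$ ($S{\left(s \right)} = 2 \left(s + s\right) = 2 \cdot 2 s = 4 s$)
$a{\left(d \right)} = -14$ ($a{\left(d \right)} = 7 \left(-2\right) = -14$)
$D{\left(g \right)} = -1 - 4 g$
$G{\left(R \right)} = R^{3}$
$\frac{G{\left(23 \right)}}{-82 + D{\left(a{\left(\frac{1}{3 - 4} \right)} \right)}} = \frac{23^{3}}{-82 - -55} = \frac{1}{-82 + \left(-1 + 56\right)} 12167 = \frac{1}{-82 + 55} \cdot 12167 = \frac{1}{-27} \cdot 12167 = \left(- \frac{1}{27}\right) 12167 = - \frac{12167}{27}$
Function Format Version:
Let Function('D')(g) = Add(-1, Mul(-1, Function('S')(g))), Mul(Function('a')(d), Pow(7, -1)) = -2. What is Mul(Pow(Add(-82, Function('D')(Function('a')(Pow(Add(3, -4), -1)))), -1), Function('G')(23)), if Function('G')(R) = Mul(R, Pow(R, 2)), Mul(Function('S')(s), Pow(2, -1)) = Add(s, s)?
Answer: Rational(-12167, 27) ≈ -450.63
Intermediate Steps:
Function('S')(s) = Mul(4, s) (Function('S')(s) = Mul(2, Add(s, s)) = Mul(2, Mul(2, s)) = Mul(4, s))
Function('a')(d) = -14 (Function('a')(d) = Mul(7, -2) = -14)
Function('D')(g) = Add(-1, Mul(-4, g)) (Function('D')(g) = Add(-1, Mul(-1, Mul(4, g))) = Add(-1, Mul(-4, g)))
Function('G')(R) = Pow(R, 3)
Mul(Pow(Add(-82, Function('D')(Function('a')(Pow(Add(3, -4), -1)))), -1), Function('G')(23)) = Mul(Pow(Add(-82, Add(-1, Mul(-4, -14))), -1), Pow(23, 3)) = Mul(Pow(Add(-82, Add(-1, 56)), -1), 12167) = Mul(Pow(Add(-82, 55), -1), 12167) = Mul(Pow(-27, -1), 12167) = Mul(Rational(-1, 27), 12167) = Rational(-12167, 27)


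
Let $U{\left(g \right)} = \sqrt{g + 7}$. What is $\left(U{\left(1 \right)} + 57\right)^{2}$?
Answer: $3257 + 228 \sqrt{2} \approx 3579.4$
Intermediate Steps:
$U{\left(g \right)} = \sqrt{7 + g}$
$\left(U{\left(1 \right)} + 57\right)^{2} = \left(\sqrt{7 + 1} + 57\right)^{2} = \left(\sqrt{8} + 57\right)^{2} = \left(2 \sqrt{2} + 57\right)^{2} = \left(57 + 2 \sqrt{2}\right)^{2}$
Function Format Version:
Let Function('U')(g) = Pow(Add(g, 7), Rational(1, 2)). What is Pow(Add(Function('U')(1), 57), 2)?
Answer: Add(3257, Mul(228, Pow(2, Rational(1, 2)))) ≈ 3579.4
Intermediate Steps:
Function('U')(g) = Pow(Add(7, g), Rational(1, 2))
Pow(Add(Function('U')(1), 57), 2) = Pow(Add(Pow(Add(7, 1), Rational(1, 2)), 57), 2) = Pow(Add(Pow(8, Rational(1, 2)), 57), 2) = Pow(Add(Mul(2, Pow(2, Rational(1, 2))), 57), 2) = Pow(Add(57, Mul(2, Pow(2, Rational(1, 2)))), 2)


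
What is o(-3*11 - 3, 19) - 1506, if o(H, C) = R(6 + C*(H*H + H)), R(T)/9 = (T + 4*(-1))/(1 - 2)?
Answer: -216984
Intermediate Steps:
R(T) = 36 - 9*T (R(T) = 9*((T + 4*(-1))/(1 - 2)) = 9*((T - 4)/(-1)) = 9*((-4 + T)*(-1)) = 9*(4 - T) = 36 - 9*T)
o(H, C) = -18 - 9*C*(H + H**2) (o(H, C) = 36 - 9*(6 + C*(H*H + H)) = 36 - 9*(6 + C*(H**2 + H)) = 36 - 9*(6 + C*(H + H**2)) = 36 + (-54 - 9*C*(H + H**2)) = -18 - 9*C*(H + H**2))
o(-3*11 - 3, 19) - 1506 = (-18 - 9*19*(-3*11 - 3) - 9*19*(-3*11 - 3)**2) - 1506 = (-18 - 9*19*(-33 - 3) - 9*19*(-33 - 3)**2) - 1506 = (-18 - 9*19*(-36) - 9*19*(-36)**2) - 1506 = (-18 + 6156 - 9*19*1296) - 1506 = (-18 + 6156 - 221616) - 1506 = -215478 - 1506 = -216984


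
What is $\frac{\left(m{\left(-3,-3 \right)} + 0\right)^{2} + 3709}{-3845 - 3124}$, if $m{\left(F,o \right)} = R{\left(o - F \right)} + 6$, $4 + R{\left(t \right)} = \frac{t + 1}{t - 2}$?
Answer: $- \frac{14845}{27876} \approx -0.53254$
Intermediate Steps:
$R{\left(t \right)} = -4 + \frac{1 + t}{-2 + t}$ ($R{\left(t \right)} = -4 + \frac{t + 1}{t - 2} = -4 + \frac{1 + t}{-2 + t}$)
$m{\left(F,o \right)} = 6 + \frac{3 \left(3 + F - o\right)}{-2 + o - F}$ ($m{\left(F,o \right)} = \frac{3 \left(3 - \left(o - F\right)\right)}{-2 - \left(F - o\right)} + 6 = \frac{3 \left(3 + \left(F - o\right)\right)}{-2 + o - F} + 6 = \frac{3 \left(3 + F - o\right)}{-2 + o - F} + 6 = 6 + \frac{3 \left(3 + F - o\right)}{-2 + o - F}$)
$\frac{\left(m{\left(-3,-3 \right)} + 0\right)^{2} + 3709}{-3845 - 3124} = \frac{\left(\frac{3 \left(1 - 3 - -3\right)}{2 - 3 - -3} + 0\right)^{2} + 3709}{-3845 - 3124} = \frac{\left(\frac{3 \left(1 - 3 + 3\right)}{2 - 3 + 3} + 0\right)^{2} + 3709}{-6969} = \left(\left(3 \cdot \frac{1}{2} \cdot 1 + 0\right)^{2} + 3709\right) \left(- \frac{1}{6969}\right) = \left(\left(\frac{3}{2} + 0\right)^{2} + 3709\right) \left(- \frac{1}{6969}\right) = \left(\left(\frac{3}{2}\right)^{2} + 3709\right) \left(- \frac{1}{6969}\right) = \left(\frac{9}{4} + 3709\right) \left(- \frac{1}{6969}\right) = \frac{14845}{4} \left(- \frac{1}{6969}\right) = - \frac{14845}{27876}$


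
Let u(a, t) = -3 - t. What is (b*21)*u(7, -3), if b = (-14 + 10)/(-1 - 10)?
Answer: 0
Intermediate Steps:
b = 4/11 (b = -4/(-11) = -4*(-1/11) = 4/11 ≈ 0.36364)
(b*21)*u(7, -3) = ((4/11)*21)*(-3 - 1*(-3)) = 84*(-3 + 3)/11 = (84/11)*0 = 0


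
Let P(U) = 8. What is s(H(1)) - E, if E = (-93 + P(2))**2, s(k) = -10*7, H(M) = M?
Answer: -7295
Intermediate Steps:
s(k) = -70
E = 7225 (E = (-93 + 8)**2 = (-85)**2 = 7225)
s(H(1)) - E = -70 - 1*7225 = -70 - 7225 = -7295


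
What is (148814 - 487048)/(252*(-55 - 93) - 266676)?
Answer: 169117/151986 ≈ 1.1127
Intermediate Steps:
(148814 - 487048)/(252*(-55 - 93) - 266676) = -338234/(252*(-148) - 266676) = -338234/(-37296 - 266676) = -338234/(-303972) = -338234*(-1/303972) = 169117/151986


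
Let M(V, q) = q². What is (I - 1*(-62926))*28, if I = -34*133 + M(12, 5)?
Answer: 1636012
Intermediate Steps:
I = -4497 (I = -34*133 + 5² = -4522 + 25 = -4497)
(I - 1*(-62926))*28 = (-4497 - 1*(-62926))*28 = (-4497 + 62926)*28 = 58429*28 = 1636012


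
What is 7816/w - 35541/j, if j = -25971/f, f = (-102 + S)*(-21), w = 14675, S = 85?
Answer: 5648527267/11549225 ≈ 489.08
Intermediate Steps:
f = 357 (f = (-102 + 85)*(-21) = -17*(-21) = 357)
j = -8657/119 (j = -25971/357 = -25971*1/357 = -8657/119 ≈ -72.748)
7816/w - 35541/j = 7816/14675 - 35541/(-8657/119) = 7816*(1/14675) - 35541*(-119/8657) = 7816/14675 + 384489/787 = 5648527267/11549225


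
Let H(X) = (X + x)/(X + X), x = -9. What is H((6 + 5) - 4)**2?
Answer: 1/49 ≈ 0.020408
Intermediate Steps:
H(X) = (-9 + X)/(2*X) (H(X) = (X - 9)/(X + X) = (-9 + X)/((2*X)) = (-9 + X)*(1/(2*X)) = (-9 + X)/(2*X))
H((6 + 5) - 4)**2 = ((-9 + ((6 + 5) - 4))/(2*((6 + 5) - 4)))**2 = ((-9 + (11 - 4))/(2*(11 - 4)))**2 = ((1/2)*(-9 + 7)/7)**2 = ((1/2)*(1/7)*(-2))**2 = (-1/7)**2 = 1/49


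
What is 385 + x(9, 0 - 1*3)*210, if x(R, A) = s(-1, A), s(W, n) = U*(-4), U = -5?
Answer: 4585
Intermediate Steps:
s(W, n) = 20 (s(W, n) = -5*(-4) = 20)
x(R, A) = 20
385 + x(9, 0 - 1*3)*210 = 385 + 20*210 = 385 + 4200 = 4585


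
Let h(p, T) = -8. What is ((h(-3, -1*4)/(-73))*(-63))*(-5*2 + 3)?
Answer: 3528/73 ≈ 48.329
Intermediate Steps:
((h(-3, -1*4)/(-73))*(-63))*(-5*2 + 3) = (-8/(-73)*(-63))*(-5*2 + 3) = (-8*(-1/73)*(-63))*(-10 + 3) = ((8/73)*(-63))*(-7) = -504/73*(-7) = 3528/73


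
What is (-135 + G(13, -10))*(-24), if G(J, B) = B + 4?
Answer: 3384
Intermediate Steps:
G(J, B) = 4 + B
(-135 + G(13, -10))*(-24) = (-135 + (4 - 10))*(-24) = (-135 - 6)*(-24) = -141*(-24) = 3384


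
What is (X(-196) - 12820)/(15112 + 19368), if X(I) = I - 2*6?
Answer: -3257/8620 ≈ -0.37784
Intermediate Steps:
X(I) = -12 + I (X(I) = I - 12 = -12 + I)
(X(-196) - 12820)/(15112 + 19368) = ((-12 - 196) - 12820)/(15112 + 19368) = (-208 - 12820)/34480 = -13028*1/34480 = -3257/8620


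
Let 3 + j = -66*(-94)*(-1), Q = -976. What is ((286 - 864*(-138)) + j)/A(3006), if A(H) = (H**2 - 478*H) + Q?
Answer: 113311/7598192 ≈ 0.014913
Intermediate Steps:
A(H) = -976 + H**2 - 478*H (A(H) = (H**2 - 478*H) - 976 = -976 + H**2 - 478*H)
j = -6207 (j = -3 - 66*(-94)*(-1) = -3 + 6204*(-1) = -3 - 6204 = -6207)
((286 - 864*(-138)) + j)/A(3006) = ((286 - 864*(-138)) - 6207)/(-976 + 3006**2 - 478*3006) = ((286 + 119232) - 6207)/(-976 + 9036036 - 1436868) = (119518 - 6207)/7598192 = 113311*(1/7598192) = 113311/7598192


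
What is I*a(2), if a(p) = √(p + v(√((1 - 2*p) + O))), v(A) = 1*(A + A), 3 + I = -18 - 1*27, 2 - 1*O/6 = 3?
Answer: -48*√(2 + 6*I) ≈ -97.928 - 70.583*I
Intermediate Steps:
O = -6 (O = 12 - 6*3 = 12 - 18 = -6)
I = -48 (I = -3 + (-18 - 1*27) = -3 + (-18 - 27) = -3 - 45 = -48)
v(A) = 2*A (v(A) = 1*(2*A) = 2*A)
a(p) = √(p + 2*√(-5 - 2*p)) (a(p) = √(p + 2*√((1 - 2*p) - 6)) = √(p + 2*√(-5 - 2*p)))
I*a(2) = -48*√(2 + 2*√(-5 - 2*2)) = -48*√(2 + 2*√(-5 - 4)) = -48*√(2 + 2*√(-9)) = -48*√(2 + 2*(3*I)) = -48*√(2 + 6*I)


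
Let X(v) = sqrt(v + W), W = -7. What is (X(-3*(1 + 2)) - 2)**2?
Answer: -12 - 16*I ≈ -12.0 - 16.0*I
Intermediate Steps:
X(v) = sqrt(-7 + v) (X(v) = sqrt(v - 7) = sqrt(-7 + v))
(X(-3*(1 + 2)) - 2)**2 = (sqrt(-7 - 3*(1 + 2)) - 2)**2 = (sqrt(-7 - 3*3) - 2)**2 = (sqrt(-7 - 9) - 2)**2 = (sqrt(-16) - 2)**2 = (4*I - 2)**2 = (-2 + 4*I)**2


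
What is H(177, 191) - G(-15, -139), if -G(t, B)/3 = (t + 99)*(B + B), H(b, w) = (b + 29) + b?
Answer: -69673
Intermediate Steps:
H(b, w) = 29 + 2*b (H(b, w) = (29 + b) + b = 29 + 2*b)
G(t, B) = -6*B*(99 + t) (G(t, B) = -3*(t + 99)*(B + B) = -3*(99 + t)*2*B = -6*B*(99 + t))
H(177, 191) - G(-15, -139) = (29 + 2*177) - (-6)*(-139)*(99 - 15) = (29 + 354) - (-6)*(-139)*84 = 383 - 1*70056 = 383 - 70056 = -69673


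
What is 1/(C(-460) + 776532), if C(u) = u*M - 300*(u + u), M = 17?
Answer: 1/1044712 ≈ 9.5720e-7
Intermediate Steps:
C(u) = -583*u (C(u) = u*17 - 300*(u + u) = 17*u - 300*2*u = 17*u - 600*u = -583*u)
1/(C(-460) + 776532) = 1/(-583*(-460) + 776532) = 1/(268180 + 776532) = 1/1044712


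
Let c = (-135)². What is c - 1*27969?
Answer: -9744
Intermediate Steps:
c = 18225
c - 1*27969 = 18225 - 1*27969 = 18225 - 27969 = -9744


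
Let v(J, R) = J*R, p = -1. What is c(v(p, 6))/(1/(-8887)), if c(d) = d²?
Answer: -319932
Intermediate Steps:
c(v(p, 6))/(1/(-8887)) = (-1*6)²/(1/(-8887)) = (-6)²/(-1/8887) = 36*(-8887) = -319932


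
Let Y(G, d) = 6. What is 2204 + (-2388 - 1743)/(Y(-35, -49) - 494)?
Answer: 1079683/488 ≈ 2212.5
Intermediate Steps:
2204 + (-2388 - 1743)/(Y(-35, -49) - 494) = 2204 + (-2388 - 1743)/(6 - 494) = 2204 - 4131/(-488) = 2204 - 4131*(-1/488) = 2204 + 4131/488 = 1079683/488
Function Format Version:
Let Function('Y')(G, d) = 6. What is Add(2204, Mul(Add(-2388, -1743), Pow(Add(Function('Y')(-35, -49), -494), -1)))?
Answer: Rational(1079683, 488) ≈ 2212.5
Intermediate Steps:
Add(2204, Mul(Add(-2388, -1743), Pow(Add(Function('Y')(-35, -49), -494), -1))) = Add(2204, Mul(Add(-2388, -1743), Pow(Add(6, -494), -1))) = Add(2204, Mul(-4131, Pow(-488, -1))) = Add(2204, Mul(-4131, Rational(-1, 488))) = Add(2204, Rational(4131, 488)) = Rational(1079683, 488)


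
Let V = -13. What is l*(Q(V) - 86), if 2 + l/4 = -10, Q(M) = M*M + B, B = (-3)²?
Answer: -4416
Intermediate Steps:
B = 9
Q(M) = 9 + M² (Q(M) = M*M + 9 = M² + 9 = 9 + M²)
l = -48 (l = -8 + 4*(-10) = -8 - 40 = -48)
l*(Q(V) - 86) = -48*((9 + (-13)²) - 86) = -48*((9 + 169) - 86) = -48*(178 - 86) = -48*92 = -4416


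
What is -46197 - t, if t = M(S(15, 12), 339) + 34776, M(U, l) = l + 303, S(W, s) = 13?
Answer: -81615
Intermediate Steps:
M(U, l) = 303 + l
t = 35418 (t = (303 + 339) + 34776 = 642 + 34776 = 35418)
-46197 - t = -46197 - 1*35418 = -46197 - 35418 = -81615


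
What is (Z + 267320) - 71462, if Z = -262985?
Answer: -67127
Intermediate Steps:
(Z + 267320) - 71462 = (-262985 + 267320) - 71462 = 4335 - 71462 = -67127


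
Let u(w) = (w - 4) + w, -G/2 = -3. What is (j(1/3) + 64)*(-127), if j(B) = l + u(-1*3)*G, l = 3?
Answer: -889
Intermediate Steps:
G = 6 (G = -2*(-3) = 6)
u(w) = -4 + 2*w (u(w) = (-4 + w) + w = -4 + 2*w)
j(B) = -57 (j(B) = 3 + (-4 + 2*(-1*3))*6 = 3 + (-4 + 2*(-3))*6 = 3 + (-4 - 6)*6 = 3 - 10*6 = 3 - 60 = -57)
(j(1/3) + 64)*(-127) = (-57 + 64)*(-127) = 7*(-127) = -889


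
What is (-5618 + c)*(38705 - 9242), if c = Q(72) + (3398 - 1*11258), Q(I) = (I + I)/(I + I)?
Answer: -397072851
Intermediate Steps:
Q(I) = 1 (Q(I) = (2*I)/((2*I)) = (2*I)*(1/(2*I)) = 1)
c = -7859 (c = 1 + (3398 - 1*11258) = 1 + (3398 - 11258) = 1 - 7860 = -7859)
(-5618 + c)*(38705 - 9242) = (-5618 - 7859)*(38705 - 9242) = -13477*29463 = -397072851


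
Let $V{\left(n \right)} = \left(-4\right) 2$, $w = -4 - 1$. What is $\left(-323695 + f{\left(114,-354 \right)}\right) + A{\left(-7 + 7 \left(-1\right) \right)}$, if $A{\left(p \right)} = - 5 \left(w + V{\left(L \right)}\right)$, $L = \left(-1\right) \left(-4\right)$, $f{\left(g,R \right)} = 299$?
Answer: $-323331$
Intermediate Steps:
$w = -5$
$L = 4$
$V{\left(n \right)} = -8$
$A{\left(p \right)} = 65$ ($A{\left(p \right)} = - 5 \left(-5 - 8\right) = \left(-5\right) \left(-13\right) = 65$)
$\left(-323695 + f{\left(114,-354 \right)}\right) + A{\left(-7 + 7 \left(-1\right) \right)} = \left(-323695 + 299\right) + 65 = -323396 + 65 = -323331$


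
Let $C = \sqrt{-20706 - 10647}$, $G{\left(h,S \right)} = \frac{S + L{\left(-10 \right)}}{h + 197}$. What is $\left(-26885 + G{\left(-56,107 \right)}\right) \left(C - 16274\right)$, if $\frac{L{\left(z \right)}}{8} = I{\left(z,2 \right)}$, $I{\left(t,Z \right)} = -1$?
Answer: $\frac{20563207988}{47} - \frac{1263562 i \sqrt{31353}}{47} \approx 4.3752 \cdot 10^{8} - 4.7603 \cdot 10^{6} i$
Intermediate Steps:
$L{\left(z \right)} = -8$ ($L{\left(z \right)} = 8 \left(-1\right) = -8$)
$G{\left(h,S \right)} = \frac{-8 + S}{197 + h}$ ($G{\left(h,S \right)} = \frac{S - 8}{h + 197} = \frac{-8 + S}{197 + h}$)
$C = i \sqrt{31353}$ ($C = \sqrt{-31353} = i \sqrt{31353} \approx 177.07 i$)
$\left(-26885 + G{\left(-56,107 \right)}\right) \left(C - 16274\right) = \left(-26885 + \frac{-8 + 107}{197 - 56}\right) \left(i \sqrt{31353} - 16274\right) = \left(-26885 + \frac{1}{141} \cdot 99\right) \left(-16274 + i \sqrt{31353}\right) = \left(-26885 + \frac{33}{47}\right) \left(-16274 + i \sqrt{31353}\right) = - \frac{1263562 \left(-16274 + i \sqrt{31353}\right)}{47} = \frac{20563207988}{47} - \frac{1263562 i \sqrt{31353}}{47}$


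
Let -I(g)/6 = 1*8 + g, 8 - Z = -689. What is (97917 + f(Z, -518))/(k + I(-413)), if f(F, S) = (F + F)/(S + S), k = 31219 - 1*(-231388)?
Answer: 50720309/137289166 ≈ 0.36944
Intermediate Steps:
k = 262607 (k = 31219 + 231388 = 262607)
Z = 697 (Z = 8 - 1*(-689) = 8 + 689 = 697)
f(F, S) = F/S (f(F, S) = (2*F)/((2*S)) = (2*F)*(1/(2*S)) = F/S)
I(g) = -48 - 6*g (I(g) = -6*(1*8 + g) = -6*(8 + g) = -48 - 6*g)
(97917 + f(Z, -518))/(k + I(-413)) = (97917 + 697/(-518))/(262607 + (-48 - 6*(-413))) = (97917 + 697*(-1/518))/(262607 + (-48 + 2478)) = (97917 - 697/518)/(262607 + 2430) = (50720309/518)/265037 = (50720309/518)*(1/265037) = 50720309/137289166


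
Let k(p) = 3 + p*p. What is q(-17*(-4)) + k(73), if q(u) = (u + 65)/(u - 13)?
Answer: 293393/55 ≈ 5334.4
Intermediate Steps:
k(p) = 3 + p²
q(u) = (65 + u)/(-13 + u)
q(-17*(-4)) + k(73) = (65 - 17*(-4))/(-13 - 17*(-4)) + (3 + 73²) = (65 + 68)/(-13 + 68) + (3 + 5329) = 133/55 + 5332 = 293393/55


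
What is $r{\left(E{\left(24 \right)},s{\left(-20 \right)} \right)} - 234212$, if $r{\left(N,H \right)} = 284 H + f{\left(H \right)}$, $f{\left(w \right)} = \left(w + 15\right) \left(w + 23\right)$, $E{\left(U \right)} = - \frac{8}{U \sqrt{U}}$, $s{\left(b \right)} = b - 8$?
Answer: $-242099$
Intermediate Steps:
$s{\left(b \right)} = -8 + b$
$E{\left(U \right)} = - \frac{8}{U^{\frac{3}{2}}}$
$f{\left(w \right)} = \left(15 + w\right) \left(23 + w\right)$
$r{\left(N,H \right)} = 345 + H^{2} + 322 H$ ($r{\left(N,H \right)} = 284 H + \left(345 + H^{2} + 38 H\right) = 345 + H^{2} + 322 H$)
$r{\left(E{\left(24 \right)},s{\left(-20 \right)} \right)} - 234212 = \left(345 + \left(-8 - 20\right)^{2} + 322 \left(-8 - 20\right)\right) - 234212 = \left(345 + \left(-28\right)^{2} + 322 \left(-28\right)\right) - 234212 = \left(345 + 784 - 9016\right) - 234212 = -7887 - 234212 = -242099$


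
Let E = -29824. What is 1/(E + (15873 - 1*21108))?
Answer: -1/35059 ≈ -2.8523e-5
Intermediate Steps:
1/(E + (15873 - 1*21108)) = 1/(-29824 + (15873 - 1*21108)) = 1/(-29824 + (15873 - 21108)) = 1/(-29824 - 5235) = 1/(-35059) = -1/35059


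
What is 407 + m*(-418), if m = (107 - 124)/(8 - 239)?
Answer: 7901/21 ≈ 376.24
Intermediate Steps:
m = 17/231 (m = -17/(-231) = -17*(-1/231) = 17/231 ≈ 0.073593)
407 + m*(-418) = 407 + (17/231)*(-418) = 407 - 646/21 = 7901/21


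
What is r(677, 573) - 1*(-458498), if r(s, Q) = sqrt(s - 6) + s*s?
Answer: 916827 + sqrt(671) ≈ 9.1685e+5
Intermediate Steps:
r(s, Q) = s**2 + sqrt(-6 + s) (r(s, Q) = sqrt(-6 + s) + s**2 = s**2 + sqrt(-6 + s))
r(677, 573) - 1*(-458498) = (677**2 + sqrt(-6 + 677)) - 1*(-458498) = (458329 + sqrt(671)) + 458498 = 916827 + sqrt(671)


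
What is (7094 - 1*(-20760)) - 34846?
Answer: -6992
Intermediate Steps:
(7094 - 1*(-20760)) - 34846 = (7094 + 20760) - 34846 = 27854 - 34846 = -6992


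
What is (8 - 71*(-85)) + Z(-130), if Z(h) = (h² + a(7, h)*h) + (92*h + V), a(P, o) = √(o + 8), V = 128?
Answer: 11111 - 130*I*√122 ≈ 11111.0 - 1435.9*I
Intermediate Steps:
a(P, o) = √(8 + o)
Z(h) = 128 + h² + 92*h + h*√(8 + h) (Z(h) = (h² + √(8 + h)*h) + (92*h + 128) = (h² + h*√(8 + h)) + (128 + 92*h) = 128 + h² + 92*h + h*√(8 + h))
(8 - 71*(-85)) + Z(-130) = (8 - 71*(-85)) + (128 + (-130)² + 92*(-130) - 130*√(8 - 130)) = (8 + 6035) + (128 + 16900 - 11960 - 130*I*√122) = 6043 + (128 + 16900 - 11960 - 130*I*√122) = 6043 + (5068 - 130*I*√122) = 11111 - 130*I*√122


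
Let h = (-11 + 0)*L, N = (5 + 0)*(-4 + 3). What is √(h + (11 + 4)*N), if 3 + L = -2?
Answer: 2*I*√5 ≈ 4.4721*I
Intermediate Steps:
L = -5 (L = -3 - 2 = -5)
N = -5 (N = 5*(-1) = -5)
h = 55 (h = (-11 + 0)*(-5) = -11*(-5) = 55)
√(h + (11 + 4)*N) = √(55 + (11 + 4)*(-5)) = √(55 + 15*(-5)) = √(55 - 75) = √(-20) = 2*I*√5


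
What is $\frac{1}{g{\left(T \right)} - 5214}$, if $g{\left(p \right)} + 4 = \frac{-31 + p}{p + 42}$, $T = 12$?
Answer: $- \frac{54}{281791} \approx -0.00019163$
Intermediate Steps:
$g{\left(p \right)} = -4 + \frac{-31 + p}{42 + p}$ ($g{\left(p \right)} = -4 + \frac{-31 + p}{p + 42} = -4 + \frac{-31 + p}{42 + p}$)
$\frac{1}{g{\left(T \right)} - 5214} = \frac{1}{\frac{-199 - 36}{42 + 12} - 5214} = \frac{1}{\frac{-199 - 36}{54} - 5214} = \frac{1}{\frac{1}{54} \left(-235\right) - 5214} = \frac{1}{- \frac{235}{54} - 5214} = \frac{1}{- \frac{281791}{54}} = - \frac{54}{281791}$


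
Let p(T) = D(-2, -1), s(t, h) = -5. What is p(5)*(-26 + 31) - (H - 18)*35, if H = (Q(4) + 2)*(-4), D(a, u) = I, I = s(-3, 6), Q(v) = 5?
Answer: 1585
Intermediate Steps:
I = -5
D(a, u) = -5
p(T) = -5
H = -28 (H = (5 + 2)*(-4) = 7*(-4) = -28)
p(5)*(-26 + 31) - (H - 18)*35 = -5*(-26 + 31) - (-28 - 18)*35 = -5*5 - (-46)*35 = -25 - 1*(-1610) = -25 + 1610 = 1585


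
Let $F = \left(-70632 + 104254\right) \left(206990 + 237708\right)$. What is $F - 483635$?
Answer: $14951152521$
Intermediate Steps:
$F = 14951636156$ ($F = 33622 \cdot 444698 = 14951636156$)
$F - 483635 = 14951636156 - 483635 = 14951152521$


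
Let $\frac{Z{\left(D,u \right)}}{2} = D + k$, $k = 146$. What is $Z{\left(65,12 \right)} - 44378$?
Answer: $-43956$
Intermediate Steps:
$Z{\left(D,u \right)} = 292 + 2 D$ ($Z{\left(D,u \right)} = 2 \left(D + 146\right) = 2 \left(146 + D\right) = 292 + 2 D$)
$Z{\left(65,12 \right)} - 44378 = \left(292 + 2 \cdot 65\right) - 44378 = \left(292 + 130\right) - 44378 = 422 - 44378 = -43956$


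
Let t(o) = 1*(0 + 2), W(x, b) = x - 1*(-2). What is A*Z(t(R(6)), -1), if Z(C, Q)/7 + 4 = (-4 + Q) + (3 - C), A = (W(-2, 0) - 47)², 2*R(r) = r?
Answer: -123704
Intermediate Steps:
W(x, b) = 2 + x (W(x, b) = x + 2 = 2 + x)
R(r) = r/2
t(o) = 2 (t(o) = 1*2 = 2)
A = 2209 (A = ((2 - 2) - 47)² = (0 - 47)² = (-47)² = 2209)
Z(C, Q) = -35 - 7*C + 7*Q (Z(C, Q) = -28 + 7*((-4 + Q) + (3 - C)) = -28 + 7*(-1 + Q - C) = -28 + (-7 - 7*C + 7*Q) = -35 - 7*C + 7*Q)
A*Z(t(R(6)), -1) = 2209*(-35 - 7*2 + 7*(-1)) = 2209*(-35 - 14 - 7) = 2209*(-56) = -123704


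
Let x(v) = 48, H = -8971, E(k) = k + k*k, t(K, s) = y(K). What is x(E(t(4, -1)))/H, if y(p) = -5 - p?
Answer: -48/8971 ≈ -0.0053506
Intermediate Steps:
t(K, s) = -5 - K
E(k) = k + k**2
x(E(t(4, -1)))/H = 48/(-8971) = 48*(-1/8971) = -48/8971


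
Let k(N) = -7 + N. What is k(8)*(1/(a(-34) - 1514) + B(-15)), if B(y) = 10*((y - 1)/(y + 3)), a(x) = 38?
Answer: 19679/1476 ≈ 13.333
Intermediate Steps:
B(y) = 10*(-1 + y)/(3 + y) (B(y) = 10*((-1 + y)/(3 + y)) = 10*(-1 + y)/(3 + y))
k(8)*(1/(a(-34) - 1514) + B(-15)) = (-7 + 8)*(1/(38 - 1514) + 10*(-1 - 15)/(3 - 15)) = 1*(1/(-1476) + 10*(-16)/(-12)) = 1*(-1/1476 + 10*(-1/12)*(-16)) = 1*(-1/1476 + 40/3) = 1*(19679/1476) = 19679/1476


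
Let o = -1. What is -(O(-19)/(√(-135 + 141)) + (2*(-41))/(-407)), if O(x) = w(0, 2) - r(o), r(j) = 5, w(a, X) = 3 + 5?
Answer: -82/407 - √6/2 ≈ -1.4262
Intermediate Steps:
w(a, X) = 8
O(x) = 3 (O(x) = 8 - 1*5 = 8 - 5 = 3)
-(O(-19)/(√(-135 + 141)) + (2*(-41))/(-407)) = -(3/(√(-135 + 141)) + (2*(-41))/(-407)) = -(3/(√6) - 82*(-1/407)) = -(3*(√6/6) + 82/407) = -(√6/2 + 82/407) = -(82/407 + √6/2) = -82/407 - √6/2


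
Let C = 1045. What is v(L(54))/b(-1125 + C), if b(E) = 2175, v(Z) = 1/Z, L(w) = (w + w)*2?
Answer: 1/469800 ≈ 2.1286e-6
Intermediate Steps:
L(w) = 4*w (L(w) = (2*w)*2 = 4*w)
v(L(54))/b(-1125 + C) = 1/((4*54)*2175) = (1/2175)/216 = (1/216)*(1/2175) = 1/469800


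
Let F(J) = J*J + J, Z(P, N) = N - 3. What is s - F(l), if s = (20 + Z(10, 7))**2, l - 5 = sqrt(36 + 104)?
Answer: 406 - 22*sqrt(35) ≈ 275.85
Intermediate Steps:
l = 5 + 2*sqrt(35) (l = 5 + sqrt(36 + 104) = 5 + sqrt(140) = 5 + 2*sqrt(35) ≈ 16.832)
Z(P, N) = -3 + N
F(J) = J + J**2 (F(J) = J**2 + J = J + J**2)
s = 576 (s = (20 + (-3 + 7))**2 = (20 + 4)**2 = 24**2 = 576)
s - F(l) = 576 - (5 + 2*sqrt(35))*(1 + (5 + 2*sqrt(35))) = 576 - (5 + 2*sqrt(35))*(6 + 2*sqrt(35))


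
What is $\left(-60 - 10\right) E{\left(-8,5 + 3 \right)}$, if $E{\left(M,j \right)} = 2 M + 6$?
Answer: $700$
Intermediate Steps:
$E{\left(M,j \right)} = 6 + 2 M$
$\left(-60 - 10\right) E{\left(-8,5 + 3 \right)} = \left(-60 - 10\right) \left(6 + 2 \left(-8\right)\right) = - 70 \left(6 - 16\right) = \left(-70\right) \left(-10\right) = 700$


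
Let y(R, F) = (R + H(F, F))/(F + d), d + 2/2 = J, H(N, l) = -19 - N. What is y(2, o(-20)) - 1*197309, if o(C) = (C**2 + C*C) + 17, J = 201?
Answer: -66888029/339 ≈ -1.9731e+5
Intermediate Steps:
d = 200 (d = -1 + 201 = 200)
o(C) = 17 + 2*C**2 (o(C) = (C**2 + C**2) + 17 = 2*C**2 + 17 = 17 + 2*C**2)
y(R, F) = (-19 + R - F)/(200 + F) (y(R, F) = (R + (-19 - F))/(F + 200) = (-19 + R - F)/(200 + F))
y(2, o(-20)) - 1*197309 = (-19 + 2 - (17 + 2*(-20)**2))/(200 + (17 + 2*(-20)**2)) - 1*197309 = (-19 + 2 - (17 + 2*400))/(200 + (17 + 2*400)) - 197309 = (-19 + 2 - (17 + 800))/(200 + (17 + 800)) - 197309 = (-19 + 2 - 1*817)/(200 + 817) - 197309 = (-19 + 2 - 817)/1017 - 197309 = (1/1017)*(-834) - 197309 = -278/339 - 197309 = -66888029/339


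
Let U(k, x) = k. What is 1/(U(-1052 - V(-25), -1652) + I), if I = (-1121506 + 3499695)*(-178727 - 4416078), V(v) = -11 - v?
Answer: -1/10927314709211 ≈ -9.1514e-14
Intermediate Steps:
I = -10927314708145 (I = 2378189*(-4594805) = -10927314708145)
1/(U(-1052 - V(-25), -1652) + I) = 1/((-1052 - (-11 - 1*(-25))) - 10927314708145) = 1/((-1052 - (-11 + 25)) - 10927314708145) = 1/((-1052 - 1*14) - 10927314708145) = 1/((-1052 - 14) - 10927314708145) = 1/(-1066 - 10927314708145) = 1/(-10927314709211) = -1/10927314709211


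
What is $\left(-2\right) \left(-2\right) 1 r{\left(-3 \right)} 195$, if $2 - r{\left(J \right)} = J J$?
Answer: $-5460$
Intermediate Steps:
$r{\left(J \right)} = 2 - J^{2}$ ($r{\left(J \right)} = 2 - J J = 2 - J^{2}$)
$\left(-2\right) \left(-2\right) 1 r{\left(-3 \right)} 195 = \left(-2\right) \left(-2\right) 1 \left(2 - \left(-3\right)^{2}\right) 195 = 4 \cdot 1 \left(2 - 9\right) 195 = 4 \left(2 - 9\right) 195 = 4 \left(-7\right) 195 = \left(-28\right) 195 = -5460$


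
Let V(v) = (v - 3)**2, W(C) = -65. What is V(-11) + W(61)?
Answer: 131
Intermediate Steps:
V(v) = (-3 + v)**2
V(-11) + W(61) = (-3 - 11)**2 - 65 = (-14)**2 - 65 = 196 - 65 = 131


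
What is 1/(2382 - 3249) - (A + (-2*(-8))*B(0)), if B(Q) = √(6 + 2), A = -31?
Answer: 26876/867 - 32*√2 ≈ -14.256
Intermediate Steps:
B(Q) = 2*√2 (B(Q) = √8 = 2*√2)
1/(2382 - 3249) - (A + (-2*(-8))*B(0)) = 1/(2382 - 3249) - (-31 + (-2*(-8))*(2*√2)) = 1/(-867) - (-31 + 16*(2*√2)) = -1/867 - (-31 + 32*√2) = -1/867 + (31 - 32*√2) = 26876/867 - 32*√2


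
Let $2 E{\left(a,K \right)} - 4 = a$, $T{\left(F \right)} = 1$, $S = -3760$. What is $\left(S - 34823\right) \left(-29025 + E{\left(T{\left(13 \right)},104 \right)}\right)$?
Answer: $\frac{2239550235}{2} \approx 1.1198 \cdot 10^{9}$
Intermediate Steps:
$E{\left(a,K \right)} = 2 + \frac{a}{2}$
$\left(S - 34823\right) \left(-29025 + E{\left(T{\left(13 \right)},104 \right)}\right) = \left(-3760 - 34823\right) \left(-29025 + \left(2 + \frac{1}{2} \cdot 1\right)\right) = - 38583 \left(-29025 + \left(2 + \frac{1}{2}\right)\right) = - 38583 \left(-29025 + \frac{5}{2}\right) = \left(-38583\right) \left(- \frac{58045}{2}\right) = \frac{2239550235}{2}$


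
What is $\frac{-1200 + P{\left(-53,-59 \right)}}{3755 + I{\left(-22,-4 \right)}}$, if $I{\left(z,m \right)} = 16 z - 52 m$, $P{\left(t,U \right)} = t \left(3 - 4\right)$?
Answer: $- \frac{1147}{3611} \approx -0.31764$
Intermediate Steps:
$P{\left(t,U \right)} = - t$ ($P{\left(t,U \right)} = t \left(-1\right) = - t$)
$I{\left(z,m \right)} = - 52 m + 16 z$
$\frac{-1200 + P{\left(-53,-59 \right)}}{3755 + I{\left(-22,-4 \right)}} = \frac{-1200 - -53}{3755 + \left(\left(-52\right) \left(-4\right) + 16 \left(-22\right)\right)} = \frac{-1200 + 53}{3755 + \left(208 - 352\right)} = - \frac{1147}{3755 - 144} = - \frac{1147}{3611}$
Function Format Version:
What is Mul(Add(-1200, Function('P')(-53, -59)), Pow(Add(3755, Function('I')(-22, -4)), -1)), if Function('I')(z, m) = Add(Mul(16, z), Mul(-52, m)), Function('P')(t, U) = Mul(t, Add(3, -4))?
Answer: Rational(-1147, 3611) ≈ -0.31764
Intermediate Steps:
Function('P')(t, U) = Mul(-1, t) (Function('P')(t, U) = Mul(t, -1) = Mul(-1, t))
Function('I')(z, m) = Add(Mul(-52, m), Mul(16, z))
Mul(Add(-1200, Function('P')(-53, -59)), Pow(Add(3755, Function('I')(-22, -4)), -1)) = Mul(Add(-1200, Mul(-1, -53)), Pow(Add(3755, Add(Mul(-52, -4), Mul(16, -22))), -1)) = Mul(Add(-1200, 53), Pow(Add(3755, Add(208, -352)), -1)) = Mul(-1147, Pow(Add(3755, -144), -1)) = Mul(-1147, Pow(3611, -1)) = Mul(-1147, Rational(1, 3611)) = Rational(-1147, 3611)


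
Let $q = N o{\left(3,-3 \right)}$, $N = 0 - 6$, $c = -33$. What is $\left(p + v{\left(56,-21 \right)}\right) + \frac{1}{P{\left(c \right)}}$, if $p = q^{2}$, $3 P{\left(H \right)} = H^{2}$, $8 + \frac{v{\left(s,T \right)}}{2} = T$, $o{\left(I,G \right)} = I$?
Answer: $\frac{96559}{363} \approx 266.0$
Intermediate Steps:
$N = -6$ ($N = 0 - 6 = -6$)
$v{\left(s,T \right)} = -16 + 2 T$
$q = -18$ ($q = \left(-6\right) 3 = -18$)
$P{\left(H \right)} = \frac{H^{2}}{3}$
$p = 324$ ($p = \left(-18\right)^{2} = 324$)
$\left(p + v{\left(56,-21 \right)}\right) + \frac{1}{P{\left(c \right)}} = \left(324 + \left(-16 + 2 \left(-21\right)\right)\right) + \frac{1}{\frac{1}{3} \left(-33\right)^{2}} = \left(324 - 58\right) + \frac{1}{\frac{1}{3} \cdot 1089} = \left(324 - 58\right) + \frac{1}{363} = 266 + \frac{1}{363} = \frac{96559}{363}$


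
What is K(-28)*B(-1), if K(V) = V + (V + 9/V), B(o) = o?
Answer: 1577/28 ≈ 56.321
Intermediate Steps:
K(V) = 2*V + 9/V
K(-28)*B(-1) = (2*(-28) + 9/(-28))*(-1) = (-56 + 9*(-1/28))*(-1) = (-56 - 9/28)*(-1) = -1577/28*(-1) = 1577/28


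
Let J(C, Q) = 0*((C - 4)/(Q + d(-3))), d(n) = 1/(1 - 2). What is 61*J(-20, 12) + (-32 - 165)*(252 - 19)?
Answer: -45901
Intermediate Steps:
d(n) = -1 (d(n) = 1/(-1) = -1)
J(C, Q) = 0 (J(C, Q) = 0*((C - 4)/(Q - 1)) = 0*((-4 + C)/(-1 + Q)) = 0)
61*J(-20, 12) + (-32 - 165)*(252 - 19) = 61*0 + (-32 - 165)*(252 - 19) = 0 - 197*233 = 0 - 45901 = -45901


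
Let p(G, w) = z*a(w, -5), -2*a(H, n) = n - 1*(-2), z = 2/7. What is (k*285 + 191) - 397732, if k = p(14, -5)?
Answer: -2781932/7 ≈ -3.9742e+5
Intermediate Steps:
z = 2/7 (z = 2*(⅐) = 2/7 ≈ 0.28571)
a(H, n) = -1 - n/2 (a(H, n) = -(n - 1*(-2))/2 = -(n + 2)/2 = -(2 + n)/2 = -1 - n/2)
p(G, w) = 3/7 (p(G, w) = 2*(-1 - ½*(-5))/7 = 2*(-1 + 5/2)/7 = (2/7)*(3/2) = 3/7)
k = 3/7 ≈ 0.42857
(k*285 + 191) - 397732 = ((3/7)*285 + 191) - 397732 = (855/7 + 191) - 397732 = 2192/7 - 397732 = -2781932/7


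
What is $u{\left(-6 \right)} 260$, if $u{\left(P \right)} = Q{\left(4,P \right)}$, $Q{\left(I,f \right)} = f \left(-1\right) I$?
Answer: $6240$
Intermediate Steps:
$Q{\left(I,f \right)} = - I f$ ($Q{\left(I,f \right)} = - f I = - I f$)
$u{\left(P \right)} = - 4 P$ ($u{\left(P \right)} = \left(-1\right) 4 P = - 4 P$)
$u{\left(-6 \right)} 260 = \left(-4\right) \left(-6\right) 260 = 24 \cdot 260 = 6240$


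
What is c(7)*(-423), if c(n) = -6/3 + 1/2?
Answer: 1269/2 ≈ 634.50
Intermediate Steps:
c(n) = -3/2 (c(n) = -6*⅓ + 1*(½) = -2 + ½ = -3/2)
c(7)*(-423) = -3/2*(-423) = 1269/2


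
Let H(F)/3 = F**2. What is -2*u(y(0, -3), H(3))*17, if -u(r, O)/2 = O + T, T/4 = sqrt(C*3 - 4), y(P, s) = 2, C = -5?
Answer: 1836 + 272*I*sqrt(19) ≈ 1836.0 + 1185.6*I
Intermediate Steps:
H(F) = 3*F**2
T = 4*I*sqrt(19) (T = 4*sqrt(-5*3 - 4) = 4*sqrt(-15 - 4) = 4*sqrt(-19) = 4*(I*sqrt(19)) = 4*I*sqrt(19) ≈ 17.436*I)
u(r, O) = -2*O - 8*I*sqrt(19) (u(r, O) = -2*(O + 4*I*sqrt(19)) = -2*O - 8*I*sqrt(19))
-2*u(y(0, -3), H(3))*17 = -2*(-6*3**2 - 8*I*sqrt(19))*17 = -2*(-6*9 - 8*I*sqrt(19))*17 = -2*(-2*27 - 8*I*sqrt(19))*17 = -2*(-54 - 8*I*sqrt(19))*17 = (108 + 16*I*sqrt(19))*17 = 1836 + 272*I*sqrt(19)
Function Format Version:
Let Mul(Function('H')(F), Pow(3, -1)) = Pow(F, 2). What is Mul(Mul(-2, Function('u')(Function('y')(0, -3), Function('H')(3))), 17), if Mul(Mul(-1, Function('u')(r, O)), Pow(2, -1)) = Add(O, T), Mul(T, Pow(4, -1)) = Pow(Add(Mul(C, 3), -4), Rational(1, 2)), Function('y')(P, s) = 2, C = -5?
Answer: Add(1836, Mul(272, I, Pow(19, Rational(1, 2)))) ≈ Add(1836.0, Mul(1185.6, I))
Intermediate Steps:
Function('H')(F) = Mul(3, Pow(F, 2))
T = Mul(4, I, Pow(19, Rational(1, 2))) (T = Mul(4, Pow(Add(Mul(-5, 3), -4), Rational(1, 2))) = Mul(4, Pow(Add(-15, -4), Rational(1, 2))) = Mul(4, Pow(-19, Rational(1, 2))) = Mul(4, Mul(I, Pow(19, Rational(1, 2)))) = Mul(4, I, Pow(19, Rational(1, 2))) ≈ Mul(17.436, I))
Function('u')(r, O) = Add(Mul(-2, O), Mul(-8, I, Pow(19, Rational(1, 2)))) (Function('u')(r, O) = Mul(-2, Add(O, Mul(4, I, Pow(19, Rational(1, 2))))) = Add(Mul(-2, O), Mul(-8, I, Pow(19, Rational(1, 2)))))
Mul(Mul(-2, Function('u')(Function('y')(0, -3), Function('H')(3))), 17) = Mul(Mul(-2, Add(Mul(-2, Mul(3, Pow(3, 2))), Mul(-8, I, Pow(19, Rational(1, 2))))), 17) = Mul(Mul(-2, Add(Mul(-2, Mul(3, 9)), Mul(-8, I, Pow(19, Rational(1, 2))))), 17) = Mul(Mul(-2, Add(Mul(-2, 27), Mul(-8, I, Pow(19, Rational(1, 2))))), 17) = Mul(Mul(-2, Add(-54, Mul(-8, I, Pow(19, Rational(1, 2))))), 17) = Mul(Add(108, Mul(16, I, Pow(19, Rational(1, 2)))), 17) = Add(1836, Mul(272, I, Pow(19, Rational(1, 2))))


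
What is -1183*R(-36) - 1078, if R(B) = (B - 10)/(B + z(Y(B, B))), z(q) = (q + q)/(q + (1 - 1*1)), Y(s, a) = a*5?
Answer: -45535/17 ≈ -2678.5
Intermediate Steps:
Y(s, a) = 5*a
z(q) = 2 (z(q) = (2*q)/(q + (1 - 1)) = (2*q)/(q + 0) = (2*q)/q = 2)
R(B) = (-10 + B)/(2 + B) (R(B) = (B - 10)/(B + 2) = (-10 + B)/(2 + B))
-1183*R(-36) - 1078 = -1183*(-10 - 36)/(2 - 36) - 1078 = -1183*(-46)/(-34) - 1078 = -(-1183)*(-46)/34 - 1078 = -1183*23/17 - 1078 = -27209/17 - 1078 = -45535/17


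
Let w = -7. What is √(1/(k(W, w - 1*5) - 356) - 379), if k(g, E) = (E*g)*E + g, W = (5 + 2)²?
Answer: I*√17263064630/6749 ≈ 19.468*I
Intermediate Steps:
W = 49 (W = 7² = 49)
k(g, E) = g + g*E² (k(g, E) = g*E² + g = g + g*E²)
√(1/(k(W, w - 1*5) - 356) - 379) = √(1/(49*(1 + (-7 - 1*5)²) - 356) - 379) = √(1/(49*(1 + (-7 - 5)²) - 356) - 379) = √(1/(49*(1 + (-12)²) - 356) - 379) = √(1/(49*(1 + 144) - 356) - 379) = √(1/(49*145 - 356) - 379) = √(1/(7105 - 356) - 379) = √(1/6749 - 379) = √(-2557870/6749) = I*√17263064630/6749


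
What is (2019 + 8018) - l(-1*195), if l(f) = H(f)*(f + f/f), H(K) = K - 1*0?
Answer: -27793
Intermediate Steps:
H(K) = K (H(K) = K + 0 = K)
l(f) = f*(1 + f) (l(f) = f*(f + f/f) = f*(f + 1) = f*(1 + f))
(2019 + 8018) - l(-1*195) = (2019 + 8018) - (-1*195)*(1 - 1*195) = 10037 - (-195)*(1 - 195) = 10037 - (-195)*(-194) = 10037 - 1*37830 = 10037 - 37830 = -27793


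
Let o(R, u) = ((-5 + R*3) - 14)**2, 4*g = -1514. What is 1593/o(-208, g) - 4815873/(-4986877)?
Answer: 1999061971038/2061819308773 ≈ 0.96956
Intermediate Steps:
g = -757/2 (g = (1/4)*(-1514) = -757/2 ≈ -378.50)
o(R, u) = (-19 + 3*R)**2 (o(R, u) = ((-5 + 3*R) - 14)**2 = (-19 + 3*R)**2)
1593/o(-208, g) - 4815873/(-4986877) = 1593/((-19 + 3*(-208))**2) - 4815873/(-4986877) = 1593/((-19 - 624)**2) - 4815873*(-1/4986877) = 1593/((-643)**2) + 4815873/4986877 = 1593/413449 + 4815873/4986877 = 1999061971038/2061819308773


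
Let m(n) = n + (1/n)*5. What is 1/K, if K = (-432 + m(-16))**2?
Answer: 256/51451929 ≈ 4.9755e-6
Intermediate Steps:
m(n) = n + 5/n
K = 51451929/256 (K = (-432 + (-16 + 5/(-16)))**2 = (-432 + (-16 + 5*(-1/16)))**2 = (-432 + (-16 - 5/16))**2 = (-432 - 261/16)**2 = (-7173/16)**2 = 51451929/256 ≈ 2.0098e+5)
1/K = 1/(51451929/256) = 256/51451929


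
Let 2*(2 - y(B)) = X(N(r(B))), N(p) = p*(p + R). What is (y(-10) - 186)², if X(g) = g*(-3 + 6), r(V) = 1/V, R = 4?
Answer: 1345642489/40000 ≈ 33641.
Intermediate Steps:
N(p) = p*(4 + p) (N(p) = p*(p + 4) = p*(4 + p))
X(g) = 3*g (X(g) = g*3 = 3*g)
y(B) = 2 - 3*(4 + 1/B)/(2*B) (y(B) = 2 - 3*(4 + 1/B)/B/2 = 2 - 3*(4 + 1/B)/(2*B))
(y(-10) - 186)² = ((2 - 6/(-10) - 3/2/(-10)²) - 186)² = ((2 - 6*(-⅒) - 3/2*1/100) - 186)² = ((2 + ⅗ - 3/200) - 186)² = (517/200 - 186)² = (-36683/200)² = 1345642489/40000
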